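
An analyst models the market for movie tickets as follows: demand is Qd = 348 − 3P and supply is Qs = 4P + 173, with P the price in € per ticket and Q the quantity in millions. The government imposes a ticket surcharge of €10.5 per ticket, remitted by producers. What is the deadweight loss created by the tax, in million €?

Deadweight loss = €94.5 million.

Without the tax, 348 − 3P = 4P + 173 gives 7P = 175, so P* = €25 and Q* = 273.
With the tax collected from producers, supply shifts: Qs = 4(P − 10.5) + 173.
Solving gives Q = 255 with consumers paying €31 and producers receiving €20.5 (the €10.5 wedge).
Quantity falls by |ΔQ| = |273 − 255| = 18.
DWL = ½ · t · |ΔQ| = ½ · 10.5 · 18 = €94.5.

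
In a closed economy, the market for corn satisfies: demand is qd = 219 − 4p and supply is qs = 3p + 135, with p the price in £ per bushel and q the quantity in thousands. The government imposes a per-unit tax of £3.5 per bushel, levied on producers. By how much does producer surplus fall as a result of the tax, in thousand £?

Before the tax: set 219 − 4p = 3p + 135 → p* = £12, q* = 171.
With the tax collected from producers, supply shifts: qs = 3(p − 3.5) + 135.
Solving gives q = 165 with consumers paying £13.5 and producers receiving £10 (the £3.5 wedge).
ΔPS is the trapezoid between Q = 165 and Q = 171 of height £2: ½ · (171 + 165) · 2 = £336.

Producer surplus falls by £336 thousand.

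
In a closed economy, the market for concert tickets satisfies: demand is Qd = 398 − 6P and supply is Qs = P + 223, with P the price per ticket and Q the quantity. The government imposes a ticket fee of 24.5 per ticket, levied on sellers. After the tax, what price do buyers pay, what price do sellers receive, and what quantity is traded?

Without the tax, 398 − 6P = P + 223 gives 7P = 175, so P* = 25 and Q* = 248.
With the tax collected from sellers, supply shifts: Qs = (P − 24.5) + 223.
Solving gives Q = 227 with buyers paying 28.5 and sellers receiving 4 (the 24.5 wedge).
The less price-elastic side of the market bears the larger share of a per-unit tax.

Buyers pay 28.5; sellers receive 4; quantity = 227.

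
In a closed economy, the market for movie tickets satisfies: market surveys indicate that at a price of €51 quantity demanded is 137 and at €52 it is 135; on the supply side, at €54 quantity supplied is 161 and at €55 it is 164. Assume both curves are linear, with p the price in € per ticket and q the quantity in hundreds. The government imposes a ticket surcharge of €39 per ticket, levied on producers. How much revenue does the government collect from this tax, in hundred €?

Demand slope: (135 − 137)/(52 − 51) = -2, so qd = 239 − 2p.
Supply slope: (164 − 161)/(55 − 54) = 3, so qs = 3p − 1.
Before the tax: set 239 − 2p = 3p − 1 → p* = €48, q* = 143.
With the tax collected from producers, supply shifts: qs = 3(p − 39) − 1.
New equilibrium: buyers pay €71.4, producers receive €32.4, q = 96.2. (Wedge: pb − ps = 39.)
Revenue = t · Q = 39 · 96.2 = €3751.8.

Tax revenue = €3751.8 hundred.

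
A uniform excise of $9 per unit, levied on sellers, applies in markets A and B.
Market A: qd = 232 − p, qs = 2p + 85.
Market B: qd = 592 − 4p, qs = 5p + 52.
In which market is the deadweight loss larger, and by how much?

Market A: pre-tax p* = $49, q* = 183; post-tax q = 177; deadweight loss = $27.
Market B: pre-tax p* = $60, q* = 352; post-tax q = 332; deadweight loss = $90.
Difference: $27 vs $90 → market B is larger by $63.

Market B, by $63.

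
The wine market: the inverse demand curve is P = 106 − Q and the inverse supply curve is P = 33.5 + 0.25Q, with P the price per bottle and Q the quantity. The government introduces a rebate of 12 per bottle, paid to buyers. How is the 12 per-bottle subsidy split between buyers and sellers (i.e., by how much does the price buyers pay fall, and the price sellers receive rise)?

Buyers gain 9.6 per bottle; sellers gain 2.4 per bottle.

Inverting to Q(P) form: Qd = 106 − P; Qs = 4P − 134.
Without the subsidy, 106 − P = 4P − 134 gives 5P = 240, so P* = 48 and Q* = 58.
With a per-unit subsidy paid to buyers, each effectively pays P − 12, so demand becomes Qd = 106 − (P − 12).
New equilibrium: buyers pay 38.4, sellers receive 50.4, Q = 67.6. (Wedge: Pb − Ps = −12.)
Gain to buyers: 9.6; to sellers: 2.4. (They sum to 12.)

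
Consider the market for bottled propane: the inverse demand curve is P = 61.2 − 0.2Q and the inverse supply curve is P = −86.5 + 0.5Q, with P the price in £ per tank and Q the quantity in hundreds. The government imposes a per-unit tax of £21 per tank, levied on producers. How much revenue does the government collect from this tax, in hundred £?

Rewrite in direct form: Qd = 306 − 5P and Qs = 2P + 173.
Before the tax: set 306 − 5P = 2P + 173 → P* = £19, Q* = 211.
With the tax collected from producers, supply shifts: Qs = 2(P − 21) + 173.
New equilibrium: consumers pay £25, producers receive £4, Q = 181. (Wedge: Pb − Ps = 21.)
Revenue = t · Q = 21 · 181 = £3801.

Tax revenue = £3801 hundred.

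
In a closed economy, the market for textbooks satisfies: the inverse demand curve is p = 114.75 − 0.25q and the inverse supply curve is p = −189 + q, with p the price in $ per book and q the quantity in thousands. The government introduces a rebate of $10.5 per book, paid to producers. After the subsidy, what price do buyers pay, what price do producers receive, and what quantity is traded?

Buyers pay $51.9; producers receive $62.4; quantity = 251.4.

Rewrite in direct form: qd = 459 − 4p and qs = p + 189.
Before the subsidy: set 459 − 4p = p + 189 → p* = $54, q* = 243.
With a per-unit subsidy paid to producers, each receives p + 10.5 per unit sold, so supply becomes qs = (p + 10.5) + 189.
New equilibrium: buyers pay $51.9, producers receive $62.4, q = 251.4. (Wedge: pb − ps = −10.5.)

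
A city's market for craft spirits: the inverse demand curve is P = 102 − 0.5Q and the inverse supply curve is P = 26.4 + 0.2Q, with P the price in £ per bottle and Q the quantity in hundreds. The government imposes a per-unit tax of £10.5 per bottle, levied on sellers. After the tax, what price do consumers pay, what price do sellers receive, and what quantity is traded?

Consumers pay £55.5; sellers receive £45; quantity = 93.

Rewrite in direct form: Qd = 204 − 2P and Qs = 5P − 132.
Without the tax, 204 − 2P = 5P − 132 gives 7P = 336, so P* = £48 and Q* = 108.
With the tax collected from sellers, supply shifts: Qs = 5(P − 10.5) − 132.
Solving gives Q = 93 with consumers paying £55.5 and sellers receiving £45 (the £10.5 wedge).
The less price-elastic side of the market bears the larger share of a per-unit tax.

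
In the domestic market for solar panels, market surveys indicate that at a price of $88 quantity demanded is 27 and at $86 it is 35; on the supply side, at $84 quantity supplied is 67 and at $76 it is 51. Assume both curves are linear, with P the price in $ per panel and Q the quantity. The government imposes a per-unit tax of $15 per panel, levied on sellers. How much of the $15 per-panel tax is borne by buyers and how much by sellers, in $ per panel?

Demand slope: (35 − 27)/(86 − 88) = -4, so Qd = 379 − 4P.
Supply slope: (51 − 67)/(76 − 84) = 2, so Qs = 2P − 101.
Before the tax: set 379 − 4P = 2P − 101 → P* = $80, Q* = 59.
With the tax collected from sellers, supply shifts: Qs = 2(P − 15) − 101.
New equilibrium: buyers pay $85, sellers receive $70, Q = 39. (Wedge: Pb − Ps = 15.)
Burden on buyers: $5; on sellers: $10. (They sum to $15.)

Buyers bear $5 per panel; sellers bear $10 per panel.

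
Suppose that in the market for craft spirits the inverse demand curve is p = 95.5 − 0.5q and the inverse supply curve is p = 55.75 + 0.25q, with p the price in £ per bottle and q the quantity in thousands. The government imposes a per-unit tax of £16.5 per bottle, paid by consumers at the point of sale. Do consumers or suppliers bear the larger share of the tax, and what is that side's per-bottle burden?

Consumers bear the larger share: £11 per bottle.

Rewrite in direct form: qd = 191 − 2p and qs = 4p − 223.
Without the tax, 191 − 2p = 4p − 223 gives 6p = 414, so p* = £69 and q* = 53.
With the tax collected from consumers, demand (in seller-price terms) shifts: qd = 191 − 2(p + 16.5).
Solving gives q = 31 with consumers paying £80 and suppliers receiving £63.5 (the £16.5 wedge).
Per-bottle burden: consumers £11, suppliers £5.5.
Consumers take the larger share because demand is less price-elastic here (demand slope 2 vs supply slope 4).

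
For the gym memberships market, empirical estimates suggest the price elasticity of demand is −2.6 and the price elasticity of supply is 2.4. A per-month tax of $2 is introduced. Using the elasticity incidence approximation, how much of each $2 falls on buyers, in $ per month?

Buyers bear ≈ $0.96 per month.

Incidence ratio: buyers' share ≈ εs / (εs + |εd|) = 2.4 / (2.4 + 2.6) = 0.48.
So buyers bear ≈ 0.48 × $2 = $0.96; producers bear $1.04.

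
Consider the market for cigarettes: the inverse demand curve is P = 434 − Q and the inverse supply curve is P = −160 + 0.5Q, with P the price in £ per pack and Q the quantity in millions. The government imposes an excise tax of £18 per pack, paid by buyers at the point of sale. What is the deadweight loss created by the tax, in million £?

Deadweight loss = £108 million.

Rewrite in direct form: Qd = 434 − P and Qs = 2P + 320.
Before the tax: set 434 − P = 2P + 320 → P* = £38, Q* = 396.
With the tax collected from buyers, demand (in seller-price terms) shifts: Qd = 434 − (P + 18).
New equilibrium: buyers pay £50, suppliers receive £32, Q = 384. (Wedge: Pb − Ps = 18.)
Quantity falls by |ΔQ| = |396 − 384| = 12.
DWL = ½ · t · |ΔQ| = ½ · 18 · 12 = £108.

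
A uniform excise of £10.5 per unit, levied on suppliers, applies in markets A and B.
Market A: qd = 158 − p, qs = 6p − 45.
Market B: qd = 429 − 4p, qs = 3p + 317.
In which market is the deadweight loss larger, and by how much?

Market B, by £47.25.

Market A: pre-tax p* = £29, q* = 129; post-tax q = 120; deadweight loss = £47.25.
Market B: pre-tax p* = £16, q* = 365; post-tax q = 347; deadweight loss = £94.5.
Difference: £47.25 vs £94.5 → market B is larger by £47.25.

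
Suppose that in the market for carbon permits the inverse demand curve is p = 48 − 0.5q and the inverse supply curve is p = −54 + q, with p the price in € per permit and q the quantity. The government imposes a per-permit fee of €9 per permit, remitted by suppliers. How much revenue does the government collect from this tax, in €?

Tax revenue = €558.

Rewrite in direct form: qd = 96 − 2p and qs = p + 54.
Without the tax, 96 − 2p = p + 54 gives 3p = 42, so p* = €14 and q* = 68.
With the tax collected from suppliers, supply shifts: qs = (p − 9) + 54.
Solving gives q = 62 with buyers paying €17 and suppliers receiving €8 (the €9 wedge).
Revenue = t · Q = 9 · 62 = €558.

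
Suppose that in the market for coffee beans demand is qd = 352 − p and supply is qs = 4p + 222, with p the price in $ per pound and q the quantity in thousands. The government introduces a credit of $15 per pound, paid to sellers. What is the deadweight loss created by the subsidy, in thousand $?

Deadweight loss = $90 thousand.

Without the subsidy, 352 − p = 4p + 222 gives 5p = 130, so p* = $26 and q* = 326.
With a per-unit subsidy paid to sellers, each receives p + 15 per unit sold, so supply becomes qs = 4(p + 15) + 222.
New equilibrium: consumers pay $14, sellers receive $29, q = 338. (Wedge: pb − ps = −15.)
Quantity rises by |ΔQ| = |326 − 338| = 12.
DWL = ½ · t · |ΔQ| = ½ · 15 · 12 = $90.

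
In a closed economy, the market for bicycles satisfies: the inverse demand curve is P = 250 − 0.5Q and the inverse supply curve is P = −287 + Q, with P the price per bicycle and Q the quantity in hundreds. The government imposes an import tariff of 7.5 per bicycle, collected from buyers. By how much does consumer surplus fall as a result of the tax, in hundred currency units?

Inverting to Q(P) form: Qd = 500 − 2P; Qs = P + 287.
Without the tax, 500 − 2P = P + 287 gives 3P = 213, so P* = 71 and Q* = 358.
With the tax collected from buyers, demand (in seller-price terms) shifts: Qd = 500 − 2(P + 7.5).
Solving gives Q = 353 with buyers paying 73.5 and suppliers receiving 66 (the 7.5 wedge).
ΔCS is the trapezoid between Q = 353 and Q = 358 of height 2.5: ½ · (358 + 353) · 2.5 = 888.75.

Consumer surplus falls by 888.75 hundred.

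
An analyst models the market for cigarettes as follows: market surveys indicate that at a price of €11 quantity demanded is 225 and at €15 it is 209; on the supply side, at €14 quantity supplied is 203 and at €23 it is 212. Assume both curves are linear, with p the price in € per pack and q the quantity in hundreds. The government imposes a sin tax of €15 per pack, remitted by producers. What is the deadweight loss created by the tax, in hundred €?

Demand slope: (209 − 225)/(15 − 11) = -4, so qd = 269 − 4p.
Supply slope: (212 − 203)/(23 − 14) = 1, so qs = p + 189.
Before the tax: set 269 − 4p = p + 189 → p* = €16, q* = 205.
With the tax collected from producers, supply shifts: qs = (p − 15) + 189.
Solving gives q = 193 with consumers paying €19 and producers receiving €4 (the €15 wedge).
Quantity falls by |ΔQ| = |205 − 193| = 12.
DWL = ½ · t · |ΔQ| = ½ · 15 · 12 = €90.

Deadweight loss = €90 hundred.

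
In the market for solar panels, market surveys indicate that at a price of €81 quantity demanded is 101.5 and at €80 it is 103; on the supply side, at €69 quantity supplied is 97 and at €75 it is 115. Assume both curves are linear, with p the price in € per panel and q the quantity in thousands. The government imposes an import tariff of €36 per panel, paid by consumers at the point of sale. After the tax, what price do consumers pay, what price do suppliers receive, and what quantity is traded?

Demand slope: (103 − 101.5)/(80 − 81) = -1.5, so qd = 223 − 1.5p.
Supply slope: (115 − 97)/(75 − 69) = 3, so qs = 3p − 110.
Without the tax, 223 − 1.5p = 3p − 110 gives 4.5p = 333, so p* = €74 and q* = 112.
With the tax collected from consumers, demand (in seller-price terms) shifts: qd = 223 − 1.5(p + 36).
Solving gives q = 76 with consumers paying €98 and suppliers receiving €62 (the €36 wedge).

Consumers pay €98; suppliers receive €62; quantity = 76.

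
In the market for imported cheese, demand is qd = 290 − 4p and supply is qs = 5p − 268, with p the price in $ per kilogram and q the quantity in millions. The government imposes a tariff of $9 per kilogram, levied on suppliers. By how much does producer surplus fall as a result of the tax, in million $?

Before the tax: set 290 − 4p = 5p − 268 → p* = $62, q* = 42.
With the tax collected from suppliers, supply shifts: qs = 5(p − 9) − 268.
Solving gives q = 22 with consumers paying $67 and suppliers receiving $58 (the $9 wedge).
ΔPS is the trapezoid between Q = 22 and Q = 42 of height $4: ½ · (42 + 22) · 4 = $128.

Producer surplus falls by $128 million.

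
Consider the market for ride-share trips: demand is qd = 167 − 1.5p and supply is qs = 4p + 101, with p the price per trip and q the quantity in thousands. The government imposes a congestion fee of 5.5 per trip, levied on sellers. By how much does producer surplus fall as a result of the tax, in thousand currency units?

Producer surplus falls by 219 thousand.

Without the tax, 167 − 1.5p = 4p + 101 gives 5.5p = 66, so p* = 12 and q* = 149.
With the tax collected from sellers, supply shifts: qs = 4(p − 5.5) + 101.
New equilibrium: consumers pay 16, sellers receive 10.5, q = 143. (Wedge: pb − ps = 5.5.)
ΔPS is the trapezoid between Q = 143 and Q = 149 of height 1.5: ½ · (149 + 143) · 1.5 = 219.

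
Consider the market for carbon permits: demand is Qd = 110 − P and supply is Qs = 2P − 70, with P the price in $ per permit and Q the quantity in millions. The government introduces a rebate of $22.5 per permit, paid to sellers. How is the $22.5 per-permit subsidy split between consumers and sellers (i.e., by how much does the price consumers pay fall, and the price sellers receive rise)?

Consumers gain $15 per permit; sellers gain $7.5 per permit.

Before the subsidy: set 110 − P = 2P − 70 → P* = $60, Q* = 50.
With a per-unit subsidy paid to sellers, each receives P + 22.5 per unit sold, so supply becomes Qs = 2(P + 22.5) − 70.
Solving gives Q = 65 with consumers paying $45 and sellers receiving $67.5 (the $22.5 wedge).
Gain to consumers: $15; to sellers: $7.5. (They sum to $22.5.)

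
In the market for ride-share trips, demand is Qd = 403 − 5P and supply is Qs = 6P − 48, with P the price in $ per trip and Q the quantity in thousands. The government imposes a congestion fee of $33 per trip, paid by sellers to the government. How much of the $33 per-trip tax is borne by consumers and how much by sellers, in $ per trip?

Without the tax, 403 − 5P = 6P − 48 gives 11P = 451, so P* = $41 and Q* = 198.
With the tax collected from sellers, supply shifts: Qs = 6(P − 33) − 48.
Solving gives Q = 108 with consumers paying $59 and sellers receiving $26 (the $33 wedge).
Burden on consumers: $18; on sellers: $15. (They sum to $33.)
The less price-elastic side of the market bears the larger share of a per-unit tax.

Consumers bear $18 per trip; sellers bear $15 per trip.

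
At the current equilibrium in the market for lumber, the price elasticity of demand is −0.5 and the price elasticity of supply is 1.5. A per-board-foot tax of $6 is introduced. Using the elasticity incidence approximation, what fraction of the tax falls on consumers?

Consumers' share ≈ 0.75.

Incidence ratio: consumers' share ≈ εs / (εs + |εd|) = 1.5 / (1.5 + 0.5) = 0.75.
Supply is the more elastic side, so consumers bear the larger share.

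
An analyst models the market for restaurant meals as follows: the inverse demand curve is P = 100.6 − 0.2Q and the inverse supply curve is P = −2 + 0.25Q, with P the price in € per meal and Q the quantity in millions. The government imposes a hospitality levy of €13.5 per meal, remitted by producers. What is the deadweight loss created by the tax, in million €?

Inverting to Q(P) form: Qd = 503 − 5P; Qs = 4P + 8.
Before the tax: set 503 − 5P = 4P + 8 → P* = €55, Q* = 228.
With the tax collected from producers, supply shifts: Qs = 4(P − 13.5) + 8.
New equilibrium: consumers pay €61, producers receive €47.5, Q = 198. (Wedge: Pb − Ps = 13.5.)
Quantity falls by |ΔQ| = |228 − 198| = 30.
DWL = ½ · t · |ΔQ| = ½ · 13.5 · 30 = €202.5.

Deadweight loss = €202.5 million.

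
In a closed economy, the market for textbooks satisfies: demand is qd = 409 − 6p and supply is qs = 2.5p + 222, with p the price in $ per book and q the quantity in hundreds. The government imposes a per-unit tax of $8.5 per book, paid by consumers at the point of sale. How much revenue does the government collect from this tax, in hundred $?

Tax revenue = $2227 hundred.

Before the tax: set 409 − 6p = 2.5p + 222 → p* = $22, q* = 277.
With the tax collected from consumers, demand (in seller-price terms) shifts: qd = 409 − 6(p + 8.5).
New equilibrium: consumers pay $24.5, producers receive $16, q = 262. (Wedge: pb − ps = 8.5.)
Revenue = t · Q = 8.5 · 262 = $2227.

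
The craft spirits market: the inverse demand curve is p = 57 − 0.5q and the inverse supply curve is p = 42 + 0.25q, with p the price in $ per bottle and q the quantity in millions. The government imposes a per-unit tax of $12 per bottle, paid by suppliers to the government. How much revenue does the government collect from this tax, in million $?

Tax revenue = $48 million.

Inverting to q(p) form: qd = 114 − 2p; qs = 4p − 168.
Before the tax: set 114 − 2p = 4p − 168 → p* = $47, q* = 20.
With the tax collected from suppliers, supply shifts: qs = 4(p − 12) − 168.
Solving gives q = 4 with buyers paying $55 and suppliers receiving $43 (the $12 wedge).
Revenue = t · Q = 12 · 4 = $48.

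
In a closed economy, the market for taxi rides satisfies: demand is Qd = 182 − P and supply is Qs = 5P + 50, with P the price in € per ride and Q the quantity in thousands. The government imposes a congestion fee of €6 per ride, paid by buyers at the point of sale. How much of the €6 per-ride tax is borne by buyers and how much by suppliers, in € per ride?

Without the tax, 182 − P = 5P + 50 gives 6P = 132, so P* = €22 and Q* = 160.
With the tax collected from buyers, demand (in seller-price terms) shifts: Qd = 182 − (P + 6).
Solving gives Q = 155 with buyers paying €27 and suppliers receiving €21 (the €6 wedge).
Burden on buyers: €5; on suppliers: €1. (They sum to €6.)
The less price-elastic side of the market bears the larger share of a per-unit tax.

Buyers bear €5 per ride; suppliers bear €1 per ride.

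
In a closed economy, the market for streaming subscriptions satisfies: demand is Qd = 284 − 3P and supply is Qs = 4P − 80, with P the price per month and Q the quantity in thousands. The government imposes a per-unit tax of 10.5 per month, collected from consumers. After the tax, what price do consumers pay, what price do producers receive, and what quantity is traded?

Without the tax, 284 − 3P = 4P − 80 gives 7P = 364, so P* = 52 and Q* = 128.
With the tax collected from consumers, demand (in seller-price terms) shifts: Qd = 284 − 3(P + 10.5).
New equilibrium: consumers pay 58, producers receive 47.5, Q = 110. (Wedge: Pb − Ps = 10.5.)
The less price-elastic side of the market bears the larger share of a per-unit tax.

Consumers pay 58; producers receive 47.5; quantity = 110.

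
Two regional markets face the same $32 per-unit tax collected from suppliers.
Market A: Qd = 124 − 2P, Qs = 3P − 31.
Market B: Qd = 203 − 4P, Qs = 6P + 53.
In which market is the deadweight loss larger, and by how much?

Market A: pre-tax P* = $31, Q* = 62; post-tax Q = 23.6; deadweight loss = $614.4.
Market B: pre-tax P* = $15, Q* = 143; post-tax Q = 66.2; deadweight loss = $1228.8.
Difference: $614.4 vs $1228.8 → market B is larger by $614.4.

Market B, by $614.4.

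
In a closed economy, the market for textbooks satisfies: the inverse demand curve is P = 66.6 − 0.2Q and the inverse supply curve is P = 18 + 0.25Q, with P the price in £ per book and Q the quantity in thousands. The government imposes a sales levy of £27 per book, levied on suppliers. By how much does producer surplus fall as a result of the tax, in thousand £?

Producer surplus falls by £1170 thousand.

Rewrite in direct form: Qd = 333 − 5P and Qs = 4P − 72.
Without the tax, 333 − 5P = 4P − 72 gives 9P = 405, so P* = £45 and Q* = 108.
With the tax collected from suppliers, supply shifts: Qs = 4(P − 27) − 72.
Solving gives Q = 48 with buyers paying £57 and suppliers receiving £30 (the £27 wedge).
ΔPS is the trapezoid between Q = 48 and Q = 108 of height £15: ½ · (108 + 48) · 15 = £1170.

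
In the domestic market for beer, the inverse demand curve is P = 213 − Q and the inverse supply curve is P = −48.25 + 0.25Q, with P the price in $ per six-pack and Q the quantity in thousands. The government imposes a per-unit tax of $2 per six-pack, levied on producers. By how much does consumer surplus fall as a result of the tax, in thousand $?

Rewrite in direct form: Qd = 213 − P and Qs = 4P + 193.
Without the tax, 213 − P = 4P + 193 gives 5P = 20, so P* = $4 and Q* = 209.
With the tax collected from producers, supply shifts: Qs = 4(P − 2) + 193.
New equilibrium: buyers pay $5.6, producers receive $3.6, Q = 207.4. (Wedge: Pb − Ps = 2.)
ΔCS is the trapezoid between Q = 207.4 and Q = 209 of height $1.6: ½ · (209 + 207.4) · 1.6 = $333.12.

Consumer surplus falls by $333.12 thousand.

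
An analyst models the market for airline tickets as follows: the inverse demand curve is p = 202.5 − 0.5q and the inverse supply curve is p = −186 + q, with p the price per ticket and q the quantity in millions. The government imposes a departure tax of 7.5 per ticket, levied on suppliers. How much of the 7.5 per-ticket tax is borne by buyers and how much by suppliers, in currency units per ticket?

Buyers bear 2.5 per ticket; suppliers bear 5 per ticket.

Inverting to q(p) form: qd = 405 − 2p; qs = p + 186.
Before the tax: set 405 − 2p = p + 186 → p* = 73, q* = 259.
With the tax collected from suppliers, supply shifts: qs = (p − 7.5) + 186.
New equilibrium: buyers pay 75.5, suppliers receive 68, q = 254. (Wedge: pb − ps = 7.5.)
Burden on buyers: 2.5; on suppliers: 5. (They sum to 7.5.)
The less price-elastic side of the market bears the larger share of a per-unit tax.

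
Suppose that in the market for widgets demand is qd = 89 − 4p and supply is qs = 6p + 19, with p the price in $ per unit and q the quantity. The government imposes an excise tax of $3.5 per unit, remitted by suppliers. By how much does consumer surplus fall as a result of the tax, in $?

Consumer surplus falls by $119.28.

Before the tax: set 89 − 4p = 6p + 19 → p* = $7, q* = 61.
With the tax collected from suppliers, supply shifts: qs = 6(p − 3.5) + 19.
Solving gives q = 52.6 with consumers paying $9.1 and suppliers receiving $5.6 (the $3.5 wedge).
ΔCS is the trapezoid between Q = 52.6 and Q = 61 of height $2.1: ½ · (61 + 52.6) · 2.1 = $119.28.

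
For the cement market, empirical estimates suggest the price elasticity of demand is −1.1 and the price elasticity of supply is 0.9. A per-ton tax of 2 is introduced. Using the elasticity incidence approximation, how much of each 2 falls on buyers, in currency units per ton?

Incidence ratio: buyers' share ≈ εs / (εs + |εd|) = 0.9 / (0.9 + 1.1) = 0.45.
So buyers bear ≈ 0.45 × 2 = 0.9; suppliers bear 1.1.

Buyers bear ≈ 0.9 per ton.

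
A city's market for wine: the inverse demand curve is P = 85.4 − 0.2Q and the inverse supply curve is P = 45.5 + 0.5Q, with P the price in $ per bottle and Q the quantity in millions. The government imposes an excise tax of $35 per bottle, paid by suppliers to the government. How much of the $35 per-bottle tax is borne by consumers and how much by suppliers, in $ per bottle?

Rewrite in direct form: Qd = 427 − 5P and Qs = 2P − 91.
Without the tax, 427 − 5P = 2P − 91 gives 7P = 518, so P* = $74 and Q* = 57.
With the tax collected from suppliers, supply shifts: Qs = 2(P − 35) − 91.
Solving gives Q = 7 with consumers paying $84 and suppliers receiving $49 (the $35 wedge).
Burden on consumers: $10; on suppliers: $25. (They sum to $35.)
The less price-elastic side of the market bears the larger share of a per-unit tax.

Consumers bear $10 per bottle; suppliers bear $25 per bottle.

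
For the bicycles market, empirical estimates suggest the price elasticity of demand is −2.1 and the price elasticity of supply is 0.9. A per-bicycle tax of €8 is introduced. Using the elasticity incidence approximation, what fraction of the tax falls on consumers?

Consumers' share ≈ 0.3.

Incidence ratio: consumers' share ≈ εs / (εs + |εd|) = 0.9 / (0.9 + 2.1) = 0.3.
Supply is the less elastic side, so consumers bear the smaller share.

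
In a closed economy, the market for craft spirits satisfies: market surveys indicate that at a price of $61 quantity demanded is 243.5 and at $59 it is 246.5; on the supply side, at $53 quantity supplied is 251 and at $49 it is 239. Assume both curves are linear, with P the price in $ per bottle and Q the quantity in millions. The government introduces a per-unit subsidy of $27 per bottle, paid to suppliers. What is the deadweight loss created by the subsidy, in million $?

Deadweight loss = $364.5 million.

Demand slope: (246.5 − 243.5)/(59 − 61) = -1.5, so Qd = 335 − 1.5P.
Supply slope: (239 − 251)/(49 − 53) = 3, so Qs = 3P + 92.
Before the subsidy: set 335 − 1.5P = 3P + 92 → P* = $54, Q* = 254.
With a per-unit subsidy paid to suppliers, each receives P + 27 per unit sold, so supply becomes Qs = 3(P + 27) + 92.
New equilibrium: buyers pay $36, suppliers receive $63, Q = 281. (Wedge: Pb − Ps = −27.)
Quantity rises by |ΔQ| = |254 − 281| = 27.
DWL = ½ · t · |ΔQ| = ½ · 27 · 27 = $364.5.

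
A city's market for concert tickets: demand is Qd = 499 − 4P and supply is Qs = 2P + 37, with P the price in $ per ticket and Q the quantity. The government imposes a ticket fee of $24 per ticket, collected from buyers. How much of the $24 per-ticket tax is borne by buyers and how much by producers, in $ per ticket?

Buyers bear $8 per ticket; producers bear $16 per ticket.

Without the tax, 499 − 4P = 2P + 37 gives 6P = 462, so P* = $77 and Q* = 191.
With the tax collected from buyers, demand (in seller-price terms) shifts: Qd = 499 − 4(P + 24).
New equilibrium: buyers pay $85, producers receive $61, Q = 159. (Wedge: Pb − Ps = 24.)
Burden on buyers: $8; on producers: $16. (They sum to $24.)
The less price-elastic side of the market bears the larger share of a per-unit tax.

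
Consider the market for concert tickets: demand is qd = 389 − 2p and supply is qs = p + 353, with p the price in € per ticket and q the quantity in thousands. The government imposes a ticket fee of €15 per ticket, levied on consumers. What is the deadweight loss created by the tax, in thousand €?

Without the tax, 389 − 2p = p + 353 gives 3p = 36, so p* = €12 and q* = 365.
With the tax collected from consumers, demand (in seller-price terms) shifts: qd = 389 − 2(p + 15).
New equilibrium: consumers pay €17, producers receive €2, q = 355. (Wedge: pb − ps = 15.)
Quantity falls by |ΔQ| = |365 − 355| = 10.
DWL = ½ · t · |ΔQ| = ½ · 15 · 10 = €75.

Deadweight loss = €75 thousand.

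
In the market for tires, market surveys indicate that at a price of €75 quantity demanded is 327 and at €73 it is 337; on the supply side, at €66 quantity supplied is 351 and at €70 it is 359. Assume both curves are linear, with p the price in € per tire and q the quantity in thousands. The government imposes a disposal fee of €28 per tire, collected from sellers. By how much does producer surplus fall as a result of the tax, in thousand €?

Demand slope: (337 − 327)/(73 − 75) = -5, so qd = 702 − 5p.
Supply slope: (359 − 351)/(70 − 66) = 2, so qs = 2p + 219.
Without the tax, 702 − 5p = 2p + 219 gives 7p = 483, so p* = €69 and q* = 357.
With the tax collected from sellers, supply shifts: qs = 2(p − 28) + 219.
Solving gives q = 317 with consumers paying €77 and sellers receiving €49 (the €28 wedge).
ΔPS is the trapezoid between Q = 317 and Q = 357 of height €20: ½ · (357 + 317) · 20 = €6740.

Producer surplus falls by €6740 thousand.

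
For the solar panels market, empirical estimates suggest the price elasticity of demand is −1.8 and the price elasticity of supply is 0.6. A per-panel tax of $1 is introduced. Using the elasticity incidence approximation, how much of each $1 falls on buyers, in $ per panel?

Incidence ratio: buyers' share ≈ εs / (εs + |εd|) = 0.6 / (0.6 + 1.8) = 0.25.
So buyers bear ≈ 0.25 × $1 = $0.25; suppliers bear $0.75.

Buyers bear ≈ $0.25 per panel.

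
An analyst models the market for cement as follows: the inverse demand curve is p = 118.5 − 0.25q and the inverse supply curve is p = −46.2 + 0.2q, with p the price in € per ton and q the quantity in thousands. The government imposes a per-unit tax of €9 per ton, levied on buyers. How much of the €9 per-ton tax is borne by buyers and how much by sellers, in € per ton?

Buyers bear €5 per ton; sellers bear €4 per ton.

Rewrite in direct form: qd = 474 − 4p and qs = 5p + 231.
Without the tax, 474 − 4p = 5p + 231 gives 9p = 243, so p* = €27 and q* = 366.
With the tax collected from buyers, demand (in seller-price terms) shifts: qd = 474 − 4(p + 9).
New equilibrium: buyers pay €32, sellers receive €23, q = 346. (Wedge: pb − ps = 9.)
Burden on buyers: €5; on sellers: €4. (They sum to €9.)
The less price-elastic side of the market bears the larger share of a per-unit tax.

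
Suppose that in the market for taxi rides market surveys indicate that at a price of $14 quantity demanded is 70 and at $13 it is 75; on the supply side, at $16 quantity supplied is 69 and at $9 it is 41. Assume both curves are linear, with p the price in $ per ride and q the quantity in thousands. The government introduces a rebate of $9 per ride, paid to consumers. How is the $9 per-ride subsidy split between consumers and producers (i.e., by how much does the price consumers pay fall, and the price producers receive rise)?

Consumers gain $4 per ride; producers gain $5 per ride.

Demand slope: (75 − 70)/(13 − 14) = -5, so qd = 140 − 5p.
Supply slope: (41 − 69)/(9 − 16) = 4, so qs = 4p + 5.
Without the subsidy, 140 − 5p = 4p + 5 gives 9p = 135, so p* = $15 and q* = 65.
With a per-unit subsidy paid to consumers, each effectively pays p − 9, so demand becomes qd = 140 − 5(p − 9).
New equilibrium: consumers pay $11, producers receive $20, q = 85. (Wedge: pb − ps = −9.)
Gain to consumers: $4; to producers: $5. (They sum to $9.)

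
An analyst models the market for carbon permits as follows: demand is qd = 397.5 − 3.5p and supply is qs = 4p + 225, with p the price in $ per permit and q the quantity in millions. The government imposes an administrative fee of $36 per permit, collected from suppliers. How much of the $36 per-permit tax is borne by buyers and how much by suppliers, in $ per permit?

Without the tax, 397.5 − 3.5p = 4p + 225 gives 7.5p = 172.5, so p* = $23 and q* = 317.
With the tax collected from suppliers, supply shifts: qs = 4(p − 36) + 225.
Solving gives q = 249.8 with buyers paying $42.2 and suppliers receiving $6.2 (the $36 wedge).
Burden on buyers: $19.2; on suppliers: $16.8. (They sum to $36.)
The less price-elastic side of the market bears the larger share of a per-unit tax.

Buyers bear $19.2 per permit; suppliers bear $16.8 per permit.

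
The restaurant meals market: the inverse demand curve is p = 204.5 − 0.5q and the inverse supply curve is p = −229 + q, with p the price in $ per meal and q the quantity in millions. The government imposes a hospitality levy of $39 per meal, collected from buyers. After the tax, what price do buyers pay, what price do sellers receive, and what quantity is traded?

Inverting to q(p) form: qd = 409 − 2p; qs = p + 229.
Before the tax: set 409 − 2p = p + 229 → p* = $60, q* = 289.
With the tax collected from buyers, demand (in seller-price terms) shifts: qd = 409 − 2(p + 39).
New equilibrium: buyers pay $73, sellers receive $34, q = 263. (Wedge: pb − ps = 39.)
The less price-elastic side of the market bears the larger share of a per-unit tax.

Buyers pay $73; sellers receive $34; quantity = 263.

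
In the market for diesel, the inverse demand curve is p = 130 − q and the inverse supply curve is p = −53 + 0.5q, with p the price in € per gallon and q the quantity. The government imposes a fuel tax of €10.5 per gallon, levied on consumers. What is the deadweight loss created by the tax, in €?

Deadweight loss = €36.75.

Rewrite in direct form: qd = 130 − p and qs = 2p + 106.
Before the tax: set 130 − p = 2p + 106 → p* = €8, q* = 122.
With the tax collected from consumers, demand (in seller-price terms) shifts: qd = 130 − (p + 10.5).
Solving gives q = 115 with consumers paying €15 and sellers receiving €4.5 (the €10.5 wedge).
Quantity falls by |ΔQ| = |122 − 115| = 7.
DWL = ½ · t · |ΔQ| = ½ · 10.5 · 7 = €36.75.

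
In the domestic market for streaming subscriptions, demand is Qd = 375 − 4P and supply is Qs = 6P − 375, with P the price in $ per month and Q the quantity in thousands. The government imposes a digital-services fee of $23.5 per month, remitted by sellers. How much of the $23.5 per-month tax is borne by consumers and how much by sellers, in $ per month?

Without the tax, 375 − 4P = 6P − 375 gives 10P = 750, so P* = $75 and Q* = 75.
With the tax collected from sellers, supply shifts: Qs = 6(P − 23.5) − 375.
Solving gives Q = 18.6 with consumers paying $89.1 and sellers receiving $65.6 (the $23.5 wedge).
Burden on consumers: $14.1; on sellers: $9.4. (They sum to $23.5.)
The less price-elastic side of the market bears the larger share of a per-unit tax.

Consumers bear $14.1 per month; sellers bear $9.4 per month.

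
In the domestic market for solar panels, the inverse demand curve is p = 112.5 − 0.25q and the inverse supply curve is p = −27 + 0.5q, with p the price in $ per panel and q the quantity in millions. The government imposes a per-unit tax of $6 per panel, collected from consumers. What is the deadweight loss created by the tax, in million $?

Deadweight loss = $24 million.

Inverting to q(p) form: qd = 450 − 4p; qs = 2p + 54.
Before the tax: set 450 − 4p = 2p + 54 → p* = $66, q* = 186.
With the tax collected from consumers, demand (in seller-price terms) shifts: qd = 450 − 4(p + 6).
Solving gives q = 178 with consumers paying $68 and sellers receiving $62 (the $6 wedge).
Quantity falls by |ΔQ| = |186 − 178| = 8.
DWL = ½ · t · |ΔQ| = ½ · 6 · 8 = $24.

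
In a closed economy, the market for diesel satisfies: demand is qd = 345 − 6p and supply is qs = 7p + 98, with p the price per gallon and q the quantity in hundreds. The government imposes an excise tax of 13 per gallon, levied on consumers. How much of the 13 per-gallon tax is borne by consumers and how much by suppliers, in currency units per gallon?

Without the tax, 345 − 6p = 7p + 98 gives 13p = 247, so p* = 19 and q* = 231.
With the tax collected from consumers, demand (in seller-price terms) shifts: qd = 345 − 6(p + 13).
Solving gives q = 189 with consumers paying 26 and suppliers receiving 13 (the 13 wedge).
Burden on consumers: 7; on suppliers: 6. (They sum to 13.)
The less price-elastic side of the market bears the larger share of a per-unit tax.

Consumers bear 7 per gallon; suppliers bear 6 per gallon.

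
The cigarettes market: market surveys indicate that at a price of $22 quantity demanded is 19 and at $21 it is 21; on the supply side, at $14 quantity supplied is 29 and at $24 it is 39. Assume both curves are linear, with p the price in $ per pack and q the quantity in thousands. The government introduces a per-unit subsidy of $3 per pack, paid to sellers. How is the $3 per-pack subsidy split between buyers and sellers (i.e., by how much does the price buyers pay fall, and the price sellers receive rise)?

Buyers gain $1 per pack; sellers gain $2 per pack.

Demand slope: (21 − 19)/(21 − 22) = -2, so qd = 63 − 2p.
Supply slope: (39 − 29)/(24 − 14) = 1, so qs = p + 15.
Before the subsidy: set 63 − 2p = p + 15 → p* = $16, q* = 31.
With a per-unit subsidy paid to sellers, each receives p + 3 per unit sold, so supply becomes qs = (p + 3) + 15.
New equilibrium: buyers pay $15, sellers receive $18, q = 33. (Wedge: pb − ps = −3.)
Gain to buyers: $1; to sellers: $2. (They sum to $3.)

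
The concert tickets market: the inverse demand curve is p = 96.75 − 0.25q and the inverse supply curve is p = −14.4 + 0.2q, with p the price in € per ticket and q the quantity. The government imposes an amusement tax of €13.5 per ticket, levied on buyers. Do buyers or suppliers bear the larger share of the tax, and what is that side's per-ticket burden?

Rewrite in direct form: qd = 387 − 4p and qs = 5p + 72.
Without the tax, 387 − 4p = 5p + 72 gives 9p = 315, so p* = €35 and q* = 247.
With the tax collected from buyers, demand (in seller-price terms) shifts: qd = 387 − 4(p + 13.5).
New equilibrium: buyers pay €42.5, suppliers receive €29, q = 217. (Wedge: pb − ps = 13.5.)
Per-ticket burden: buyers €7.5, suppliers €6.
Buyers take the larger share because demand is less price-elastic here (demand slope 4 vs supply slope 5).

Buyers bear the larger share: €7.5 per ticket.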